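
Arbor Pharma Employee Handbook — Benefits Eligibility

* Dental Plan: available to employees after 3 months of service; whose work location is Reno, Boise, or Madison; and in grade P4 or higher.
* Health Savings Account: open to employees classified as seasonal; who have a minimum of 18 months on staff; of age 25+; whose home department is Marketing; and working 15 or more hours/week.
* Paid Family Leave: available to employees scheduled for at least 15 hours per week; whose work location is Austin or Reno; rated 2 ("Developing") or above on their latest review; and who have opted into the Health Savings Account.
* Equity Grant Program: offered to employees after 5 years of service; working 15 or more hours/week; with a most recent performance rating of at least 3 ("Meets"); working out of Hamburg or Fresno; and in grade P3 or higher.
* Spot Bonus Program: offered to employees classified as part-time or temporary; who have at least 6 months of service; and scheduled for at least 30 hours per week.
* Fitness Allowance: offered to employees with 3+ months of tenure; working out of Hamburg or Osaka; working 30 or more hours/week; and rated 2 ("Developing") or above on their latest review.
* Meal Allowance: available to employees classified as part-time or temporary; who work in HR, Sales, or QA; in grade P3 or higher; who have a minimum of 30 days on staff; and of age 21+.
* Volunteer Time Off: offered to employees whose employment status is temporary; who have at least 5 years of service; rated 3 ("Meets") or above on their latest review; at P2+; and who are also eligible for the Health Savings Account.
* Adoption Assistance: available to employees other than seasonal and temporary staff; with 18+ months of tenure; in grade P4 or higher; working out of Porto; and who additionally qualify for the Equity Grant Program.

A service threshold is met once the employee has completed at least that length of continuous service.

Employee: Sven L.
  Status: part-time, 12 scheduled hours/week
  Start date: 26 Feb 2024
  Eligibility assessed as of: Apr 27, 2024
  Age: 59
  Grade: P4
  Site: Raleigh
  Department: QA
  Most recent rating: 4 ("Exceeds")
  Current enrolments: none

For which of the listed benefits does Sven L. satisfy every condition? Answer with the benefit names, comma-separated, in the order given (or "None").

Service from 26 Feb 2024 to Apr 27, 2024: 61 days.
Dental Plan — service 61 days < 3 months (≈90 days) ✗ → not eligible.
Health Savings Account — status part-time ✗ (requires seasonal) → not eligible.
Paid Family Leave — 12 hrs/wk < 15 ✗ → not eligible.
Equity Grant Program — service 61 days < 5 years (≈1825 days) ✗ → not eligible.
Spot Bonus Program — status part-time ✓; service 61 days < 6 months (≈180 days) ✗ → not eligible.
Fitness Allowance — service 61 days < 3 months (≈90 days) ✗ → not eligible.
Meal Allowance — status part-time ✓; dept QA ✓; grade P4 ≥ P3 ✓; service 61 days ≥ 30 days ✓; age 59 ≥ 21 ✓ → eligible.
Volunteer Time Off — status part-time ✗ (requires temporary) → not eligible.
Adoption Assistance — status part-time ✓ (not excluded); service 61 days < 18 months (≈540 days) ✗ → not eligible.

Meal Allowance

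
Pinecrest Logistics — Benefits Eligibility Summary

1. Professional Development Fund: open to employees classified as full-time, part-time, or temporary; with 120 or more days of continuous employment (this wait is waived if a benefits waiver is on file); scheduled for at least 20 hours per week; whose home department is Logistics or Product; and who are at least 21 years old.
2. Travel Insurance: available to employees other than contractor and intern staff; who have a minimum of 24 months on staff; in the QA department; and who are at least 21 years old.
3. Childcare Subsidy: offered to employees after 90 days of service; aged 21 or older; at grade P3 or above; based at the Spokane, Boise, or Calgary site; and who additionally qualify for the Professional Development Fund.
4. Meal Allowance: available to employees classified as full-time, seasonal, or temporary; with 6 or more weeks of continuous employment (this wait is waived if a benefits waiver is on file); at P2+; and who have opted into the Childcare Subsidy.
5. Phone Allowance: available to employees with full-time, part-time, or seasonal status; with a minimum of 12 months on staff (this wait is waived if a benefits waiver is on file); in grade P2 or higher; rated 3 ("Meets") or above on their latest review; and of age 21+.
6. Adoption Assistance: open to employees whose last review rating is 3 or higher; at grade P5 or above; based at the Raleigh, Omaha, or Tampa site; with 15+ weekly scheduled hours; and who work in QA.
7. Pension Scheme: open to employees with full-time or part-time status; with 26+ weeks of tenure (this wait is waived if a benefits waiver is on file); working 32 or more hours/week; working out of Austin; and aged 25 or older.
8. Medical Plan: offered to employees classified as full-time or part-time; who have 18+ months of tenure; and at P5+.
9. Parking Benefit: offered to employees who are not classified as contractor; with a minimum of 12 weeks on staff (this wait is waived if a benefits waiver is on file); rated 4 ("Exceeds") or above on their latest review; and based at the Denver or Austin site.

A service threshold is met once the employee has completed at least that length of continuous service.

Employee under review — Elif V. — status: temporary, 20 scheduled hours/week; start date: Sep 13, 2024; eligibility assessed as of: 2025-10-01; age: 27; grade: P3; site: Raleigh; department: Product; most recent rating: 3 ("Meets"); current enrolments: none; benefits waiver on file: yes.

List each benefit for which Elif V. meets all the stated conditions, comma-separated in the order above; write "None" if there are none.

Professional Development Fund

Service from Sep 13, 2024 to 2025-10-01: 383 days.
Professional Development Fund — status temporary ✓; benefits waiver on file ✓; 20 hrs/wk ≥ 20 ✓; dept Product ✓; age 27 ≥ 21 ✓ → eligible.
Travel Insurance — status temporary ✓ (not excluded); service 383 days < 24 months (≈720 days) ✗ → not eligible.
Childcare Subsidy — service 383 days ≥ 90 days ✓; age 27 ≥ 21 ✓; grade P3 ≥ P3 ✓; site Raleigh ✗ (not Spokane, Boise, or Calgary) → not eligible.
Meal Allowance — status temporary ✓; benefits waiver on file ✓; grade P3 ≥ P2 ✓; not enrolled in Childcare Subsidy ✗ → not eligible.
Phone Allowance — status temporary ✗ (requires full-time, part-time, or seasonal) → not eligible.
Adoption Assistance — rating 3 ≥ 3 ✓; grade P3 < P5 ✗ → not eligible.
Pension Scheme — status temporary ✗ (requires full-time or part-time) → not eligible.
Medical Plan — status temporary ✗ (requires full-time or part-time) → not eligible.
Parking Benefit — status temporary ✓ (not excluded); benefits waiver on file ✓; rating 3 < 4 ✗ → not eligible.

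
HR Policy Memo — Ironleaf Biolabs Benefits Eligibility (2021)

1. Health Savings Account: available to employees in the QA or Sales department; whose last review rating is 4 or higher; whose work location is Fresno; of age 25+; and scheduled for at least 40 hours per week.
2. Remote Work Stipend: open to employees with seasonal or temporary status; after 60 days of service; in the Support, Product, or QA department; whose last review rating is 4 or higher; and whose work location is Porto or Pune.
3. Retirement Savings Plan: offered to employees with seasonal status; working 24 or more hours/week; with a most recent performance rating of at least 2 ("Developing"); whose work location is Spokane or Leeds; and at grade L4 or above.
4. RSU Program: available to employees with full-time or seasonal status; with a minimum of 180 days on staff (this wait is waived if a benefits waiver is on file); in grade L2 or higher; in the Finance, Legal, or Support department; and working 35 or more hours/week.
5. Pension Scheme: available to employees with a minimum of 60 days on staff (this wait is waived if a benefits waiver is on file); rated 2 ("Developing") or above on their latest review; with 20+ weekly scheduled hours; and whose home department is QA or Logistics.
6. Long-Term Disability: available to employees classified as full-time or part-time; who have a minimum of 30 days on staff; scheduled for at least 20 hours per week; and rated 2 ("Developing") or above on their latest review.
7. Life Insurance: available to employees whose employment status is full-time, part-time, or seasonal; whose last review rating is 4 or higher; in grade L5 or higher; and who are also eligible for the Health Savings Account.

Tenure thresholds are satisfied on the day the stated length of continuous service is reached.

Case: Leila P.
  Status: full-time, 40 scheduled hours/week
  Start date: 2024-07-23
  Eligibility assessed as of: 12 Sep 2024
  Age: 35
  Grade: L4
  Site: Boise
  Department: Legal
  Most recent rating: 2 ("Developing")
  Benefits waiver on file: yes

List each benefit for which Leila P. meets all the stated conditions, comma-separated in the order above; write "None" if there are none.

RSU Program, Long-Term Disability

Service from 2024-07-23 to 12 Sep 2024: 51 days.
Health Savings Account — dept Legal ✗ → not eligible.
Remote Work Stipend — status full-time ✗ (requires seasonal or temporary) → not eligible.
Retirement Savings Plan — status full-time ✗ (requires seasonal) → not eligible.
RSU Program — status full-time ✓; benefits waiver on file ✓; grade L4 ≥ L2 ✓; dept Legal ✓; 40 hrs/wk ≥ 35 ✓ → eligible.
Pension Scheme — benefits waiver on file ✓; rating 2 ≥ 2 ✓; 40 hrs/wk ≥ 20 ✓; dept Legal ✗ → not eligible.
Long-Term Disability — status full-time ✓; service 51 days ≥ 30 days ✓; 40 hrs/wk ≥ 20 ✓; rating 2 ≥ 2 ✓ → eligible.
Life Insurance — status full-time ✓; rating 2 < 4 ✗ → not eligible.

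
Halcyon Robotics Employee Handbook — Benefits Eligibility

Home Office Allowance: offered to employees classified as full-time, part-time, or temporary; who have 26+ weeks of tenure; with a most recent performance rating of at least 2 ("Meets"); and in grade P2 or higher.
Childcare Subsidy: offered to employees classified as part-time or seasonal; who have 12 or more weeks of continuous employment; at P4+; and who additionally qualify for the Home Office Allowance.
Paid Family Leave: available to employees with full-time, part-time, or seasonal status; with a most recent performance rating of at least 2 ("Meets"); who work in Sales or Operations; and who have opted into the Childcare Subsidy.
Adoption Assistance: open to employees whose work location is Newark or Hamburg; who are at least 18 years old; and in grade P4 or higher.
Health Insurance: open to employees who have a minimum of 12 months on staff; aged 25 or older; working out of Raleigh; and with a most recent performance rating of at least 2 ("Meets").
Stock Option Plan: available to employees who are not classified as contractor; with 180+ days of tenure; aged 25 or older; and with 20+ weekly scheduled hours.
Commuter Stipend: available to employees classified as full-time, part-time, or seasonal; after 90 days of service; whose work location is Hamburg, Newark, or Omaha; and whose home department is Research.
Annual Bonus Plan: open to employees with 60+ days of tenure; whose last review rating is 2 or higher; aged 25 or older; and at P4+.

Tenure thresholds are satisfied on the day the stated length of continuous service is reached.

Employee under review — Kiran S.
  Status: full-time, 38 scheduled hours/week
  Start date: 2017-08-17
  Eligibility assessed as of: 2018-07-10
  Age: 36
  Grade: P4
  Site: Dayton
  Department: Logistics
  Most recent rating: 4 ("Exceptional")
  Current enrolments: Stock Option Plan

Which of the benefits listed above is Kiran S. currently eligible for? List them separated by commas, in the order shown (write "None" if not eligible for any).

Home Office Allowance, Stock Option Plan, Annual Bonus Plan

Service from 2017-08-17 to 2018-07-10: 327 days.
Home Office Allowance — status full-time ✓; service 327 days ≥ 26 weeks (≈182 days) ✓; rating 4 ≥ 2 ✓; grade P4 ≥ P2 ✓ → eligible.
Childcare Subsidy — status full-time ✗ (requires part-time or seasonal) → not eligible.
Paid Family Leave — status full-time ✓; rating 4 ≥ 2 ✓; dept Logistics ✗ → not eligible.
Adoption Assistance — site Dayton ✗ (not Newark or Hamburg) → not eligible.
Health Insurance — service 327 days < 12 months (≈360 days) ✗ → not eligible.
Stock Option Plan — status full-time ✓ (not excluded); service 327 days ≥ 180 days ✓; age 36 ≥ 25 ✓; 38 hrs/wk ≥ 20 ✓ → eligible.
Commuter Stipend — status full-time ✓; service 327 days ≥ 90 days ✓; site Dayton ✗ (not Hamburg, Newark, or Omaha) → not eligible.
Annual Bonus Plan — service 327 days ≥ 60 days ✓; rating 4 ≥ 2 ✓; age 36 ≥ 25 ✓; grade P4 ≥ P4 ✓ → eligible.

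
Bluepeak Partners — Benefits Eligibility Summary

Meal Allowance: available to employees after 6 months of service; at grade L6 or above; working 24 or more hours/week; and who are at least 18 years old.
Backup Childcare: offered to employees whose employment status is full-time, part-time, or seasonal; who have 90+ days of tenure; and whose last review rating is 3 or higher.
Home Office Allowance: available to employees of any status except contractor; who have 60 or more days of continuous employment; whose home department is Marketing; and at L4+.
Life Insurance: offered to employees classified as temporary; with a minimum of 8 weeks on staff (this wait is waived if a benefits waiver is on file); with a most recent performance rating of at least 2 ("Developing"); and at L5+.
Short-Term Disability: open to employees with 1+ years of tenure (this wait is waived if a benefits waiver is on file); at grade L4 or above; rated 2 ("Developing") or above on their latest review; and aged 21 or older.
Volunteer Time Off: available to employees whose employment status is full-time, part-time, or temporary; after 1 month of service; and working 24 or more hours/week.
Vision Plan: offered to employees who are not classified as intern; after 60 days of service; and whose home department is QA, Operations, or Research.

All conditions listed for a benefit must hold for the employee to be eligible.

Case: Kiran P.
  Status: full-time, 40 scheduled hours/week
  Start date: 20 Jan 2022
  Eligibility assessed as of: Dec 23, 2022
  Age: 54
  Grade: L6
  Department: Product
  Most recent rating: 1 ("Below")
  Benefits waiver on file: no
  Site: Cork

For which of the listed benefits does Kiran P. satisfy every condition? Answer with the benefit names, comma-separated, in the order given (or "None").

Meal Allowance, Volunteer Time Off

Service from 20 Jan 2022 to Dec 23, 2022: 337 days.
Meal Allowance — service 337 days ≥ 6 months (≈180 days) ✓; grade L6 ≥ L6 ✓; 40 hrs/wk ≥ 24 ✓; age 54 ≥ 18 ✓ → eligible.
Backup Childcare — status full-time ✓; service 337 days ≥ 90 days ✓; rating 1 < 3 ✗ → not eligible.
Home Office Allowance — status full-time ✓ (not excluded); service 337 days ≥ 60 days ✓; dept Product ✗ → not eligible.
Life Insurance — status full-time ✗ (requires temporary) → not eligible.
Short-Term Disability — no waiver, service 337 days < 1 year (≈365 days) ✗ → not eligible.
Volunteer Time Off — status full-time ✓; service 337 days ≥ 1 month (≈30 days) ✓; 40 hrs/wk ≥ 24 ✓ → eligible.
Vision Plan — status full-time ✓ (not excluded); service 337 days ≥ 60 days ✓; dept Product ✗ → not eligible.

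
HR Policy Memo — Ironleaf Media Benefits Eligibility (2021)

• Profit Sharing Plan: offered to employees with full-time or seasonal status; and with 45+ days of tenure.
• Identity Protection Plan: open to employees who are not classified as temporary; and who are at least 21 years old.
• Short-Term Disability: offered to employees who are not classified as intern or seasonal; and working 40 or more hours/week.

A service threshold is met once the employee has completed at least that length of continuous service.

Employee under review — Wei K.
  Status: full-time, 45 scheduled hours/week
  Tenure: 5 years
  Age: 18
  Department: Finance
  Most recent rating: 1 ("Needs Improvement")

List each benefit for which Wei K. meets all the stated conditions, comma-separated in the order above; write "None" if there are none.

Profit Sharing Plan, Short-Term Disability

Profit Sharing Plan — status full-time ✓; service 5 years ≥ 45 days ✓ → eligible.
Identity Protection Plan — status full-time ✓ (not excluded); age 18 < 21 ✗ → not eligible.
Short-Term Disability — status full-time ✓ (not excluded); 45 hrs/wk ≥ 40 ✓ → eligible.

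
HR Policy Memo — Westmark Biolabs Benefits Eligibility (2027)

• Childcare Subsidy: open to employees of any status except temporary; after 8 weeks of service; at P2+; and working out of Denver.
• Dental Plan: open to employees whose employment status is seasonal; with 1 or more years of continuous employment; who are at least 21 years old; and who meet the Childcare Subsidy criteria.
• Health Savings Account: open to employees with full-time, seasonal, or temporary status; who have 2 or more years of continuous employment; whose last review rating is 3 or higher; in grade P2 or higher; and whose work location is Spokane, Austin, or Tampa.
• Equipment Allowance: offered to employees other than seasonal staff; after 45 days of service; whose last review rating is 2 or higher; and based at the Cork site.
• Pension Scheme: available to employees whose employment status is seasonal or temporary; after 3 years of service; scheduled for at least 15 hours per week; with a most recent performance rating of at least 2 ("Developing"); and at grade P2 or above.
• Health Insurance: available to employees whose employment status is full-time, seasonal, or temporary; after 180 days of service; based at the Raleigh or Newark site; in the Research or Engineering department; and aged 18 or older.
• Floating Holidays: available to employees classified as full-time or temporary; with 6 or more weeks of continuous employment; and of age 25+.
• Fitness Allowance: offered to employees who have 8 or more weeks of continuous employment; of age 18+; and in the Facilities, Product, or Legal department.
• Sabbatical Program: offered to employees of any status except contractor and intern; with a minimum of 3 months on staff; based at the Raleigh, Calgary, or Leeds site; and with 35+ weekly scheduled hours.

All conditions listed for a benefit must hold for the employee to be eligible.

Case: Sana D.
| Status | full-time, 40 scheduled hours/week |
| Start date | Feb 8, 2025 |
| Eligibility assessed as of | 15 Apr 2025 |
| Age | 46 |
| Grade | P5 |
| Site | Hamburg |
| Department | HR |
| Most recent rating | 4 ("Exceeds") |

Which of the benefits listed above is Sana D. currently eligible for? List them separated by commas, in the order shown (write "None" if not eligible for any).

Service from Feb 8, 2025 to 15 Apr 2025: 66 days.
Childcare Subsidy — status full-time ✓ (not excluded); service 66 days ≥ 8 weeks (≈56 days) ✓; grade P5 ≥ P2 ✓; site Hamburg ✗ (not Denver) → not eligible.
Dental Plan — status full-time ✗ (requires seasonal) → not eligible.
Health Savings Account — status full-time ✓; service 66 days < 2 years (≈730 days) ✗ → not eligible.
Equipment Allowance — status full-time ✓ (not excluded); service 66 days ≥ 45 days ✓; rating 4 ≥ 2 ✓; site Hamburg ✗ (not Cork) → not eligible.
Pension Scheme — status full-time ✗ (requires seasonal or temporary) → not eligible.
Health Insurance — status full-time ✓; service 66 days < 180 days ✗ → not eligible.
Floating Holidays — status full-time ✓; service 66 days ≥ 6 weeks (≈42 days) ✓; age 46 ≥ 25 ✓ → eligible.
Fitness Allowance — service 66 days ≥ 8 weeks (≈56 days) ✓; age 46 ≥ 18 ✓; dept HR ✗ → not eligible.
Sabbatical Program — status full-time ✓ (not excluded); service 66 days < 3 months (≈90 days) ✗ → not eligible.

Floating Holidays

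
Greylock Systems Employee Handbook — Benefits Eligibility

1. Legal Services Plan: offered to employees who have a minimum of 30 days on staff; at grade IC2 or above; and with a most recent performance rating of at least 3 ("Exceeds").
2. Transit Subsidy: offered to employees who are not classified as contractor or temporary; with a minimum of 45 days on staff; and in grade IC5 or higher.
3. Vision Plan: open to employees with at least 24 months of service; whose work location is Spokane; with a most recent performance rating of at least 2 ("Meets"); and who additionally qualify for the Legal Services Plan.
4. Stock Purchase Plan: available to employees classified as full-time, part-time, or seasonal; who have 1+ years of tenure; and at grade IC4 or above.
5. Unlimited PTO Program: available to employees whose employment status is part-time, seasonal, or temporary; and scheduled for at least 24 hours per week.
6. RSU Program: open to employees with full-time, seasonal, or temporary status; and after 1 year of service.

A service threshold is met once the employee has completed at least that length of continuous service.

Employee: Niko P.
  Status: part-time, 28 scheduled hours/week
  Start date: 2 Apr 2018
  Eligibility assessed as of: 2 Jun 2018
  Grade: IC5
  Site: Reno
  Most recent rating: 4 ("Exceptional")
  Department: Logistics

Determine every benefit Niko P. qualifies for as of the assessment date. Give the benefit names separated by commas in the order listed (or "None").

Service from 2 Apr 2018 to 2 Jun 2018: 61 days.
Legal Services Plan — service 61 days ≥ 30 days ✓; grade IC5 ≥ IC2 ✓; rating 4 ≥ 3 ✓ → eligible.
Transit Subsidy — status part-time ✓ (not excluded); service 61 days ≥ 45 days ✓; grade IC5 ≥ IC5 ✓ → eligible.
Vision Plan — service 61 days < 24 months (≈720 days) ✗ → not eligible.
Stock Purchase Plan — status part-time ✓; service 61 days < 1 year (≈365 days) ✗ → not eligible.
Unlimited PTO Program — status part-time ✓; 28 hrs/wk ≥ 24 ✓ → eligible.
RSU Program — status part-time ✗ (requires full-time, seasonal, or temporary) → not eligible.

Legal Services Plan, Transit Subsidy, Unlimited PTO Program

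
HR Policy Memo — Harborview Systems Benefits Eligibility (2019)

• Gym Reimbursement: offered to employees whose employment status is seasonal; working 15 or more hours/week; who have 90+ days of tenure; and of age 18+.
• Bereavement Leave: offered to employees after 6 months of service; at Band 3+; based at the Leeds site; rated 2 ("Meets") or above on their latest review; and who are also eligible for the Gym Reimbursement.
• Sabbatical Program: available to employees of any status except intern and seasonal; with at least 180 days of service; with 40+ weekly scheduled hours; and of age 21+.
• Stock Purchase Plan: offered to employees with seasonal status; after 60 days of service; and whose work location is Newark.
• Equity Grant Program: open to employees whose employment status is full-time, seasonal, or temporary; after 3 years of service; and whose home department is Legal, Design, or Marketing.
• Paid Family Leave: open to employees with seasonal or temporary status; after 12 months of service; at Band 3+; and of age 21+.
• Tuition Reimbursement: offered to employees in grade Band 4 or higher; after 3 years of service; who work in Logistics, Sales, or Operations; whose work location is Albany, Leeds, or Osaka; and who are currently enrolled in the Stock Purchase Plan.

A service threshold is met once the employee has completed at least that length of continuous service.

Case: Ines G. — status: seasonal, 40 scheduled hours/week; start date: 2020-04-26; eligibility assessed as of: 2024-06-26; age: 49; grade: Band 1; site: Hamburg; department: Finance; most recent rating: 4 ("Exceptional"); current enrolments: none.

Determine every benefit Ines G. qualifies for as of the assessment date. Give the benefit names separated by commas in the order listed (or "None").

Service from 2020-04-26 to 2024-06-26: 1522 days.
Gym Reimbursement — status seasonal ✓; 40 hrs/wk ≥ 15 ✓; service 1522 days ≥ 90 days ✓; age 49 ≥ 18 ✓ → eligible.
Bereavement Leave — service 1522 days ≥ 6 months (≈180 days) ✓; grade Band 1 < Band 3 ✗ → not eligible.
Sabbatical Program — status seasonal ✗ (excluded) → not eligible.
Stock Purchase Plan — status seasonal ✓; service 1522 days ≥ 60 days ✓; site Hamburg ✗ (not Newark) → not eligible.
Equity Grant Program — status seasonal ✓; service 1522 days ≥ 3 years (≈1095 days) ✓; dept Finance ✗ → not eligible.
Paid Family Leave — status seasonal ✓; service 1522 days ≥ 12 months (≈360 days) ✓; grade Band 1 < Band 3 ✗ → not eligible.
Tuition Reimbursement — grade Band 1 < Band 4 ✗ → not eligible.

Gym Reimbursement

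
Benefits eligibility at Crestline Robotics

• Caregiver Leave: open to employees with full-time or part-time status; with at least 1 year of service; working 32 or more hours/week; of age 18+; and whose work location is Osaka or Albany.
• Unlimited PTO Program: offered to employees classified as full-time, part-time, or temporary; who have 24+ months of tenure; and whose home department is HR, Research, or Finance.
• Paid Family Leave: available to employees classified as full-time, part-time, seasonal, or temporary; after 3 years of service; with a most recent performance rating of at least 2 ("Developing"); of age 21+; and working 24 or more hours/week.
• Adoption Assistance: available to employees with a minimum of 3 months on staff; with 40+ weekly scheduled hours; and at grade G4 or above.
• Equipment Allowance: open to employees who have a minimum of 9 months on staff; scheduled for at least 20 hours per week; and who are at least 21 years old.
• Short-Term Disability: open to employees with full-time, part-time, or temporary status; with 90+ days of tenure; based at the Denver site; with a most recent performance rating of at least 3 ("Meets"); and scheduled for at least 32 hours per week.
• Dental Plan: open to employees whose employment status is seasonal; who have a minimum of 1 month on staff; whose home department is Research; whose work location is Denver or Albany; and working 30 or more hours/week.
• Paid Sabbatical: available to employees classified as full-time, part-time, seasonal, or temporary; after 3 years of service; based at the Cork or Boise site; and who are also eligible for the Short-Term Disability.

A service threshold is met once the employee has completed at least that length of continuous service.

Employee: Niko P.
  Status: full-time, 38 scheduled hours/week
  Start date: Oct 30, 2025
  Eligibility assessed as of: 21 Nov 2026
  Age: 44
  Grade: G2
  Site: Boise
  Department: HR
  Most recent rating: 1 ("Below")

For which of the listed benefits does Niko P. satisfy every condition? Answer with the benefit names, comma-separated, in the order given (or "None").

Service from Oct 30, 2025 to 21 Nov 2026: 387 days.
Caregiver Leave — status full-time ✓; service 387 days ≥ 1 year (≈365 days) ✓; 38 hrs/wk ≥ 32 ✓; age 44 ≥ 18 ✓; site Boise ✗ (not Osaka or Albany) → not eligible.
Unlimited PTO Program — status full-time ✓; service 387 days < 24 months (≈720 days) ✗ → not eligible.
Paid Family Leave — status full-time ✓; service 387 days < 3 years (≈1095 days) ✗ → not eligible.
Adoption Assistance — service 387 days ≥ 3 months (≈90 days) ✓; 38 hrs/wk < 40 ✗ → not eligible.
Equipment Allowance — service 387 days ≥ 9 months (≈270 days) ✓; 38 hrs/wk ≥ 20 ✓; age 44 ≥ 21 ✓ → eligible.
Short-Term Disability — status full-time ✓; service 387 days ≥ 90 days ✓; site Boise ✗ (not Denver) → not eligible.
Dental Plan — status full-time ✗ (requires seasonal) → not eligible.
Paid Sabbatical — status full-time ✓; service 387 days < 3 years (≈1095 days) ✗ → not eligible.

Equipment Allowance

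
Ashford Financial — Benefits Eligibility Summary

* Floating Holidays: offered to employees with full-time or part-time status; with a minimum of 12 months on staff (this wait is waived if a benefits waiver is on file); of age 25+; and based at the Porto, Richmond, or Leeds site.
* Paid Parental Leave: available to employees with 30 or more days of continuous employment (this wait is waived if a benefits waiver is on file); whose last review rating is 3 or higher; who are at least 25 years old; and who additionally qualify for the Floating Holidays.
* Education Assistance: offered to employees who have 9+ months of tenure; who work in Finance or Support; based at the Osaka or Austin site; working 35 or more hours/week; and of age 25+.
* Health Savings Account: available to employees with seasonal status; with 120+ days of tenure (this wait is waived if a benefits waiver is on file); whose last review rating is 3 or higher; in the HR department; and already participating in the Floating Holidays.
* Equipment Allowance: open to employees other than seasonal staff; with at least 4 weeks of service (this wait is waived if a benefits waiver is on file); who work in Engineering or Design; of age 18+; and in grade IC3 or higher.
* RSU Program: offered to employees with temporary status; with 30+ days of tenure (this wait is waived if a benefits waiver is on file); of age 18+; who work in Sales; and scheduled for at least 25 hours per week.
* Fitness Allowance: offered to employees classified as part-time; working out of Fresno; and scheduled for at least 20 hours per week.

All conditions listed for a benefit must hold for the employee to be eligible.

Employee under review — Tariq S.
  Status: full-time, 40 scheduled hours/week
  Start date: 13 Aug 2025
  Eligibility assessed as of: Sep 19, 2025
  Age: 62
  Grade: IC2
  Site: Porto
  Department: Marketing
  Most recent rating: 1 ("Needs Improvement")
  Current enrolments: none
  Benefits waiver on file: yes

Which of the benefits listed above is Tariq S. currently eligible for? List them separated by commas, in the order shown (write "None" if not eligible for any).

Service from 13 Aug 2025 to Sep 19, 2025: 37 days.
Floating Holidays — status full-time ✓; benefits waiver on file ✓; age 62 ≥ 25 ✓; site Porto ✓ → eligible.
Paid Parental Leave — benefits waiver on file ✓; rating 1 < 3 ✗ → not eligible.
Education Assistance — service 37 days < 9 months (≈270 days) ✗ → not eligible.
Health Savings Account — status full-time ✗ (requires seasonal) → not eligible.
Equipment Allowance — status full-time ✓ (not excluded); benefits waiver on file ✓; dept Marketing ✗ → not eligible.
RSU Program — status full-time ✗ (requires temporary) → not eligible.
Fitness Allowance — status full-time ✗ (requires part-time) → not eligible.

Floating Holidays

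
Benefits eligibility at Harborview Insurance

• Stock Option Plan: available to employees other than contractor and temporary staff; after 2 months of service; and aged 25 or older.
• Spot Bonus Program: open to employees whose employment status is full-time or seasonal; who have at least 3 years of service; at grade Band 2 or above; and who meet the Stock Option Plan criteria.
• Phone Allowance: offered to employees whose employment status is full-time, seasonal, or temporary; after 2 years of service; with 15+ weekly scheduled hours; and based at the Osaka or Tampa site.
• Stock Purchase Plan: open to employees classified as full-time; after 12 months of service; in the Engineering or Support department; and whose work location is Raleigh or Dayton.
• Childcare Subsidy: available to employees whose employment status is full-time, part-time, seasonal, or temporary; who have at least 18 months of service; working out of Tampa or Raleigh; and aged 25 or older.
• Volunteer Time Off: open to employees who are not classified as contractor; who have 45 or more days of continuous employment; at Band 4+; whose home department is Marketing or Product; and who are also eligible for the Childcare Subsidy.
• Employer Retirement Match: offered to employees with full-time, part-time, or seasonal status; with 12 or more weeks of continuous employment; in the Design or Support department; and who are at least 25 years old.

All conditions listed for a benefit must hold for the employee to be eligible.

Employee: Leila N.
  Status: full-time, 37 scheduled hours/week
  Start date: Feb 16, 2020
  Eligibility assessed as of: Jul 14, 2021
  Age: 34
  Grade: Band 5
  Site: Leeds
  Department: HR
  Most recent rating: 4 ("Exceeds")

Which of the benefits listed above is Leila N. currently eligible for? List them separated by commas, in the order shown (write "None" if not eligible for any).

Stock Option Plan

Service from Feb 16, 2020 to Jul 14, 2021: 514 days.
Stock Option Plan — status full-time ✓ (not excluded); service 514 days ≥ 2 months (≈60 days) ✓; age 34 ≥ 25 ✓ → eligible.
Spot Bonus Program — status full-time ✓; service 514 days < 3 years (≈1095 days) ✗ → not eligible.
Phone Allowance — status full-time ✓; service 514 days < 2 years (≈730 days) ✗ → not eligible.
Stock Purchase Plan — status full-time ✓; service 514 days ≥ 12 months (≈360 days) ✓; dept HR ✗ → not eligible.
Childcare Subsidy — status full-time ✓; service 514 days < 18 months (≈540 days) ✗ → not eligible.
Volunteer Time Off — status full-time ✓ (not excluded); service 514 days ≥ 45 days ✓; grade Band 5 ≥ Band 4 ✓; dept HR ✗ → not eligible.
Employer Retirement Match — status full-time ✓; service 514 days ≥ 12 weeks (≈84 days) ✓; dept HR ✗ → not eligible.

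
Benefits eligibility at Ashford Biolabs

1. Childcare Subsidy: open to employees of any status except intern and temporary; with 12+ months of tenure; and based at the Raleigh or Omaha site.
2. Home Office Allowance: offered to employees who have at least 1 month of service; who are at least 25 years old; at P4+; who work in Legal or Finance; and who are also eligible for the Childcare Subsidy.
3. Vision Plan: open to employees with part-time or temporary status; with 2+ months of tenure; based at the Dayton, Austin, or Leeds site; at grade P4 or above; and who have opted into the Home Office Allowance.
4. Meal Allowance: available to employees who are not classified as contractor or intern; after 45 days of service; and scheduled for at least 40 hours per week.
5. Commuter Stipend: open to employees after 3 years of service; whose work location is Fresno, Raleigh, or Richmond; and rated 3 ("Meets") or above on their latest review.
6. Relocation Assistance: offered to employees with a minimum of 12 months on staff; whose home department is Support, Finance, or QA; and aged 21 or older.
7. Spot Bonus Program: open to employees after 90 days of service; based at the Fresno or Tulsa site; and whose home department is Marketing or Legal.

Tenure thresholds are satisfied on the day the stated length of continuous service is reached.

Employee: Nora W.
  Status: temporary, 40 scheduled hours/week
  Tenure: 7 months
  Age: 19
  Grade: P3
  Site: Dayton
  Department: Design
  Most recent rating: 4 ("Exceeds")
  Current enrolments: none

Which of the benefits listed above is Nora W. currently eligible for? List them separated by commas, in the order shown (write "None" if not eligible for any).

Childcare Subsidy — status temporary ✗ (excluded) → not eligible.
Home Office Allowance — service 7 months ≥ 1 month ✓; age 19 < 25 ✗ → not eligible.
Vision Plan — status temporary ✓; service 7 months ≥ 2 months ✓; site Dayton ✓; grade P3 < P4 ✗ → not eligible.
Meal Allowance — status temporary ✓ (not excluded); service 7 months ≥ 45 days ✓; 40 hrs/wk ≥ 40 ✓ → eligible.
Commuter Stipend — service 7 months < 3 years (≈1095 days) ✗ → not eligible.
Relocation Assistance — service 7 months < 12 months ✗ → not eligible.
Spot Bonus Program — service 7 months ≥ 90 days ✓; site Dayton ✗ (not Fresno or Tulsa) → not eligible.

Meal Allowance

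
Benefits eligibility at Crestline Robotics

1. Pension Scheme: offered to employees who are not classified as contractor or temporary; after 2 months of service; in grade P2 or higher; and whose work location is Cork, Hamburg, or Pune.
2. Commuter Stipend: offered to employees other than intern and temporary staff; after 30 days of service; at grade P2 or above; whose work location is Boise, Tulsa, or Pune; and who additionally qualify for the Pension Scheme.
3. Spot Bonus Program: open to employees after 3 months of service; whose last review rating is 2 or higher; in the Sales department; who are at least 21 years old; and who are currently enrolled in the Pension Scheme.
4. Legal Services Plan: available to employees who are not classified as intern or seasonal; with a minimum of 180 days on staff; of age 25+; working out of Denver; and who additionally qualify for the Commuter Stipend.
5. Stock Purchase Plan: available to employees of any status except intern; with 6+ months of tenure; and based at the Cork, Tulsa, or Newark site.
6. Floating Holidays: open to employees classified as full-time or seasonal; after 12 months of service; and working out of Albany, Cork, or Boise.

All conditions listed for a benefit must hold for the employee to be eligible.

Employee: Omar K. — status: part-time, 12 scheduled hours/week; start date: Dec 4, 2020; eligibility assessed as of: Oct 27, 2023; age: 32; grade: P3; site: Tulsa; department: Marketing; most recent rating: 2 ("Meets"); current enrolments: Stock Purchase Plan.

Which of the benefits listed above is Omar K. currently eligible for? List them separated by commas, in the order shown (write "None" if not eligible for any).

Service from Dec 4, 2020 to Oct 27, 2023: 1057 days.
Pension Scheme — status part-time ✓ (not excluded); service 1057 days ≥ 2 months (≈60 days) ✓; grade P3 ≥ P2 ✓; site Tulsa ✗ (not Cork, Hamburg, or Pune) → not eligible.
Commuter Stipend — status part-time ✓ (not excluded); service 1057 days ≥ 30 days ✓; grade P3 ≥ P2 ✓; site Tulsa ✓; not eligible for Pension Scheme ✗ → not eligible.
Spot Bonus Program — service 1057 days ≥ 3 months (≈90 days) ✓; rating 2 ≥ 2 ✓; dept Marketing ✗ → not eligible.
Legal Services Plan — status part-time ✓ (not excluded); service 1057 days ≥ 180 days ✓; age 32 ≥ 25 ✓; site Tulsa ✗ (not Denver) → not eligible.
Stock Purchase Plan — status part-time ✓ (not excluded); service 1057 days ≥ 6 months (≈180 days) ✓; site Tulsa ✓ → eligible.
Floating Holidays — status part-time ✗ (requires full-time or seasonal) → not eligible.

Stock Purchase Plan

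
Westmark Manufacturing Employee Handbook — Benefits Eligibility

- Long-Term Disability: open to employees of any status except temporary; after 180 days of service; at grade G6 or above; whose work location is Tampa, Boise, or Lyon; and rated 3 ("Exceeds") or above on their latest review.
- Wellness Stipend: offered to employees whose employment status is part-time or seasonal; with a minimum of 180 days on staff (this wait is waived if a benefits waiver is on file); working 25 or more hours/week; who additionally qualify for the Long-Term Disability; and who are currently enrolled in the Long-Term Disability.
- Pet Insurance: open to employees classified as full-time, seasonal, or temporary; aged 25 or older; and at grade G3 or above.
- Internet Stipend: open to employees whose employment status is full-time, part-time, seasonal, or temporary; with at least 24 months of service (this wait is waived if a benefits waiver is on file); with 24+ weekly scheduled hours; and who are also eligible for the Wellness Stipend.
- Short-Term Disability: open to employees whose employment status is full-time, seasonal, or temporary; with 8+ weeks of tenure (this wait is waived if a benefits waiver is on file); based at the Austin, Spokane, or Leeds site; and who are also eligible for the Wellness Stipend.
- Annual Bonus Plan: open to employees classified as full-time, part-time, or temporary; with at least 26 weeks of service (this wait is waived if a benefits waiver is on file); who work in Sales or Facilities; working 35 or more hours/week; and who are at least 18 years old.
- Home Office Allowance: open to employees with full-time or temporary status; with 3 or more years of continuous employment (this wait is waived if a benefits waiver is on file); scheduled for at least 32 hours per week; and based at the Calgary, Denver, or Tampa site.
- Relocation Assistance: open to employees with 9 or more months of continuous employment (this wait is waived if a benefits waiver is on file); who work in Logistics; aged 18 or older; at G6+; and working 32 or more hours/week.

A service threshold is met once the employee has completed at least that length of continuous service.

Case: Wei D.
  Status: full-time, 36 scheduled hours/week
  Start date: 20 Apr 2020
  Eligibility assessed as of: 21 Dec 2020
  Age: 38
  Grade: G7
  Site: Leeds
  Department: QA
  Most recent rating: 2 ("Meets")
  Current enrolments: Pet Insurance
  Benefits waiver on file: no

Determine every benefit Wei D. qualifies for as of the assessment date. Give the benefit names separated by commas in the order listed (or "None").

Pet Insurance

Service from 20 Apr 2020 to 21 Dec 2020: 245 days.
Long-Term Disability — status full-time ✓ (not excluded); service 245 days ≥ 180 days ✓; grade G7 ≥ G6 ✓; site Leeds ✗ (not Tampa, Boise, or Lyon) → not eligible.
Wellness Stipend — status full-time ✗ (requires part-time or seasonal) → not eligible.
Pet Insurance — status full-time ✓; age 38 ≥ 25 ✓; grade G7 ≥ G3 ✓ → eligible.
Internet Stipend — status full-time ✓; no waiver, service 245 days < 24 months (≈720 days) ✗ → not eligible.
Short-Term Disability — status full-time ✓; no waiver, service 245 days ≥ 8 weeks (≈56 days) ✓; site Leeds ✓; not eligible for Wellness Stipend ✗ → not eligible.
Annual Bonus Plan — status full-time ✓; no waiver, service 245 days ≥ 26 weeks (≈182 days) ✓; dept QA ✗ → not eligible.
Home Office Allowance — status full-time ✓; no waiver, service 245 days < 3 years (≈1095 days) ✗ → not eligible.
Relocation Assistance — no waiver, service 245 days < 9 months (≈270 days) ✗ → not eligible.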